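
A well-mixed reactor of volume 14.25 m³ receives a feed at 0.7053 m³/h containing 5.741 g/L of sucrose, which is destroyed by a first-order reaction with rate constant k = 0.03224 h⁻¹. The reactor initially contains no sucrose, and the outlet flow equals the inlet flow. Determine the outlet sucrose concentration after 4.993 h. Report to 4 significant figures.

Accumulation = in − out − consumed: V dC/dt = Q C_in − Q C − k V C.
This is linear with rate a = Q/V + k = 0.0817347 h⁻¹.
C_ss = Q C_in/(Q + kV) = 3.47648 g/L; C(t) = C_ss + (C₀ − C_ss) e^(−a t).
C(4.993) = 3.47648 + (-3.47648)·e^(−0.0817347·4.993) = 3.47648 + (-3.47648)·0.664911 = 1.16493 g/L.

1.165 g/L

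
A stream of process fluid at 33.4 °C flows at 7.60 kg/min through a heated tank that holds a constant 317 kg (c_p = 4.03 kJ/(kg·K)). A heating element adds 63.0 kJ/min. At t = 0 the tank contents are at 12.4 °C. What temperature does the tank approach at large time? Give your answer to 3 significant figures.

M c_p dT/dt = ṁ c_p (T_in − T) + Q̇.
At steady state dT/dt = 0 ⇒ T_ss = T_in + Q̇/(ṁ c_p) = 33.4 + 63.0/(7.60·4.03) = 35.457 °C.

35.5 °C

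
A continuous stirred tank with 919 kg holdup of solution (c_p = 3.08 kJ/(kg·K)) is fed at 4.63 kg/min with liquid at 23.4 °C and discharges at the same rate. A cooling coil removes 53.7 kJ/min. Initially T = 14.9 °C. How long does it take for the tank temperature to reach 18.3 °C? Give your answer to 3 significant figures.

Unsteady energy balance on the tank contents: M c_p dT/dt = ṁ c_p (T_in − T) − 53.7.
τ = M/ṁ = 198.49 min; T_ss = T_in − Q̇/(ṁ c_p) = 19.634 °C.
T(t) = T_ss + (T₀ − T_ss) e^(−t/τ). Set T = 18.3:
e^(−t/τ) = (18.3 − 19.634)/(14.9 − 19.634) = 0.28184
t = −198.49 · ln(0.28184) = 251.37 min.

251 min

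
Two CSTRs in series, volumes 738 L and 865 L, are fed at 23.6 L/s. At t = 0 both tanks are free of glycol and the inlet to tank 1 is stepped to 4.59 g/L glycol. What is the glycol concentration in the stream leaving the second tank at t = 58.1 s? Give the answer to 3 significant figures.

Time constants: τᵢ = Vᵢ/Q for each well-mixed tank.
τ₁ = 738/23.6 = 31.271 s; τ₂ = 865/23.6 = 36.653 s.
Solving the cascade with C₁(0)=C₂(0)=0 gives C₂(t) = C_in[1 − (τ₁ e^(−t/τ₁) − τ₂ e^(−t/τ₂))/(τ₁ − τ₂)].
At t = 58.1: e^(−t/τ₁) = 0.15599, e^(−t/τ₂) = 0.20492.
C₂ = 4.59·[1 − (31.271·0.15599 − 36.653·0.20492)/(-5.3814)] = 4.59·0.51080 = 2.3446 g/L.

2.34 g/L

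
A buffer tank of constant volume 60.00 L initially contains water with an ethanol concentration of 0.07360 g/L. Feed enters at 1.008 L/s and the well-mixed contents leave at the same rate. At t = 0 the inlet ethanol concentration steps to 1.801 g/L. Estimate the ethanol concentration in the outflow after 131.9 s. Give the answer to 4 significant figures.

1.613 g/L

Species balance on the tank: V dC/dt = Q(C_in − C).
Rewrite as dC/dt + C/τ = C_in/τ, τ = V/Q = 59.5238 s.
This is linear first-order; C(t) = C_in + (C₀ − C_in) e^(−t/τ).
C(131.9) = 1.801 + (0.07360 − 1.801)·e^(−131.9/59.5238) = 1.801 + (-1.72740)·0.109053 = 1.61262 g/L.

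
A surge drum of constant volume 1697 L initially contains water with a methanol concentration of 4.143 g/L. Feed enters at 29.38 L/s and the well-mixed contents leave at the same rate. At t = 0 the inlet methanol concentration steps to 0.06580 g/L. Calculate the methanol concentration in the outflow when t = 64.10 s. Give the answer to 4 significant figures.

1.410 g/L

Mass balance on the solute (V constant): V dC/dt = Q(C_in − C).
So dC/dt = (C_in − C)/τ with τ = V/Q = 1697/29.38 = 57.7604 s.
This is linear first-order; C(t) = C_in + (C₀ − C_in) e^(−t/τ).
C(64.10) = 0.06580 + (4.143 − 0.06580)·e^(−64.10/57.7604) = 0.06580 + (4.07720)·0.329639 = 1.40980 g/L.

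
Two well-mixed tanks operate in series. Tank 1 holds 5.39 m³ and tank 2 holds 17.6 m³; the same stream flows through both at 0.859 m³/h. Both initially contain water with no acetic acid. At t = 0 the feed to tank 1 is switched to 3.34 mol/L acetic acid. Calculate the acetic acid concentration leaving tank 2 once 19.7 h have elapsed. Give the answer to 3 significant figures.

1.56 mol/L

Time constants: τᵢ = Vᵢ/Q for each well-mixed tank.
τ₁ = 5.39/0.859 = 6.2747 h; τ₂ = 17.6/0.859 = 20.489 h.
Tank 1: C₁ = C_in(1 − e^(−t/τ₁)). Tank 2 (τ₁ ≠ τ₂): C₂ = C_in[1 − (τ₁ e^(−t/τ₁) − τ₂ e^(−t/τ₂))/(τ₁ − τ₂)].
At t = 19.7: e^(−t/τ₁) = 0.043301, e^(−t/τ₂) = 0.38232.
C₂ = 3.34·[1 − (6.2747·0.043301 − 20.489·0.38232)/(-14.214)] = 3.34·0.46802 = 1.5632 mol/L.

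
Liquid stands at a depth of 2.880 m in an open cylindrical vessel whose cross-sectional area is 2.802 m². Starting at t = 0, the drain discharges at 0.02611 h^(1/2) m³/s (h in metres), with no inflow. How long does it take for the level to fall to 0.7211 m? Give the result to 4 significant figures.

182.0 s

Accumulation of liquid (constant cross-section A): A dh/dt = −0.02611 √h.
This is separable: 2 d(√h)/dt = −0.02611/A, so √h = √h₀ − (0.02611/(2A)) t.
t = 2A(√h₀ − √h)/0.02611 = 2·2.802·(√2.880 − √0.7211)/0.02611
  = 5.60400 × (1.69706 − 0.849176) / 0.02611 = 181.981 s.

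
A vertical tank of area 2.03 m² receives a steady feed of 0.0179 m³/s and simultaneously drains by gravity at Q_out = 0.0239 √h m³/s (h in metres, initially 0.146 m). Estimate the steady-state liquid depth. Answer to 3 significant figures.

A dh/dt = Q_in − 0.0239 √h. Steady state requires inflow = outflow:
Q_in = 0.0239 √h_ss ⇒ √h_ss = 0.0179/0.0239 = 0.74895.
h_ss = 0.74895² = 0.56093 m. (Since h₀ = 0.146 m < h_ss, the level will rise toward this value.)

0.561 m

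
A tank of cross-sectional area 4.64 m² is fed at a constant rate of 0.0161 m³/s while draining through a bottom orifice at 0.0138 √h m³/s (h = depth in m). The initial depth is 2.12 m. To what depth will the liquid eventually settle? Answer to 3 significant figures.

1.36 m

Level balance: A dh/dt = 0.0161 − 0.0138 √h. Setting dh/dt = 0:
Q_in = 0.0138 √h_ss ⇒ √h_ss = 0.0161/0.0138 = 1.1667.
h_ss = 1.1667² = 1.3611 m. (Since h₀ = 2.12 m > h_ss, the level will fall toward this value.)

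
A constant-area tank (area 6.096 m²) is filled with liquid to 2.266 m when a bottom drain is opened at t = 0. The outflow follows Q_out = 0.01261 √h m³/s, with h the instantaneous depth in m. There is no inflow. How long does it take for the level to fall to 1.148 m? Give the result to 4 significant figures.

419.5 s

Volume balance on the tank: A dh/dt = −0.01261 √h.
Separate and integrate: 2(√h − √h₀) = −(0.01261/A) t.
t = 2A(√h₀ − √h)/0.01261 = 2·6.096·(√2.266 − √1.148)/0.01261
  = 12.1920 × (1.50532 − 1.07145) / 0.01261 = 419.494 s.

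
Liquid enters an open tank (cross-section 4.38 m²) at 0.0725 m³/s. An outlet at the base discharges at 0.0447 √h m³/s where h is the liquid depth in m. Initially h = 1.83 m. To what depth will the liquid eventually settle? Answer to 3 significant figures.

2.63 m

Level balance: A dh/dt = 0.0725 − 0.0447 √h. Setting dh/dt = 0:
Q_in = 0.0447 √h_ss ⇒ √h_ss = 0.0725/0.0447 = 1.6219.
h_ss = 1.6219² = 2.6306 m. (Since h₀ = 1.83 m < h_ss, the level will rise toward this value.)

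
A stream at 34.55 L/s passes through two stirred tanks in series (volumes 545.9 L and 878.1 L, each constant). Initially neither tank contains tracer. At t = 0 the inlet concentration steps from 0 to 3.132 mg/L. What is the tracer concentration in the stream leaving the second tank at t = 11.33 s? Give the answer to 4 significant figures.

0.3435 mg/L

Time constants: τᵢ = Vᵢ/Q for each well-mixed tank.
τ₁ = 545.9/34.55 = 15.8003 s; τ₂ = 878.1/34.55 = 25.4153 s.
Solving the cascade with C₁(0)=C₂(0)=0 gives C₂(t) = C_in[1 − (τ₁ e^(−t/τ₁) − τ₂ e^(−t/τ₂))/(τ₁ − τ₂)].
At t = 11.33: e^(−t/τ₁) = 0.488178, e^(−t/τ₂) = 0.640316.
C₂ = 3.132·[1 − (15.8003·0.488178 − 25.4153·0.640316)/(-9.61505)] = 3.132·0.109678 = 0.343511 mg/L.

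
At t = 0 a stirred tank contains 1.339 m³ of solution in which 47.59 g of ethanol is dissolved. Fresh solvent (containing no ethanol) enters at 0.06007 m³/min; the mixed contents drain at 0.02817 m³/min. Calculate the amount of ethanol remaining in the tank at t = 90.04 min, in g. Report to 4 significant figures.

Let m(t) be the amount of ethanol. Volume: V(t) = V₀ + (Q_in − Q_out) t = 1.339 + 0.0319000 t; V(90.04) = 4.21128 m³.
No ethanol enters, so dm/dt = −Q_out · (m/V).
dm/m = −Q_out dt/(V₀ + 0.0319000 t); integrating gives ln(m/m₀) = −(Q_out/(Q_in−Q_out)) ln(V/V₀).
m = m₀ (V₀/V)^(Q_out/(Q_in−Q_out)) = 47.59 × (1.339/4.21128)^(0.883072) = 17.3009 g.

17.30 g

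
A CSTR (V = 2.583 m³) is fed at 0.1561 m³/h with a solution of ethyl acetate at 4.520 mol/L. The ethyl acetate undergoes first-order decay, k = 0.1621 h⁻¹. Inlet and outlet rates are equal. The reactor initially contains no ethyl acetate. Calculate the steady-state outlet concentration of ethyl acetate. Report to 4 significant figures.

Species balance: V dC/dt = Q C_in − Q C − k V C.
At steady state: 0 = Q C_in − (Q + kV) C_ss, so C_ss = Q C_in/(Q + kV).
C_ss = 0.1561·4.520/(0.1561 + 0.1621·2.583) = 0.705572/0.574804 = 1.22750 mol/L.

1.227 mol/L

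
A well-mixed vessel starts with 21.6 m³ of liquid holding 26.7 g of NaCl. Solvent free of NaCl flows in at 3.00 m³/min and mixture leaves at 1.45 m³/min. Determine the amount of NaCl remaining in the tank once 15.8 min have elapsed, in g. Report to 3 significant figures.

13.1 g

Let m(t) be the amount of NaCl. Volume: V(t) = V₀ + (Q_in − Q_out) t = 21.6 + 1.5500 t; V(15.8) = 46.090 m³.
Species balance (pure solvent in): dm/dt = −Q_out · m/V(t).
Separate: dm/m = −Q_out dt/V(t) ⇒ ln(m/m₀) = −(Q_out/(Q_in−Q_out)) ln(V/V₀).
m = m₀ (V₀/V)^(Q_out/(Q_in−Q_out)) = 26.7 × (21.6/46.090)^(0.93548) = 13.140 g.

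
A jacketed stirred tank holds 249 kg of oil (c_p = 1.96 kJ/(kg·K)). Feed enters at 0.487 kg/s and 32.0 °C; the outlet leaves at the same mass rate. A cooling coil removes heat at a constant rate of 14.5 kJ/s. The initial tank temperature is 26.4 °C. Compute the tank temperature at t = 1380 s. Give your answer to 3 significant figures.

M c_p dT/dt = ṁ c_p (T_in − T) − Q̇.
τ = M/ṁ = 511.29 s; T_ss = T_in − Q̇/(ṁ c_p) = 32.0 − 14.5/(0.487·1.96) = 16.809 °C.
Integrating: T(t) = T_ss + (T₀ − T_ss) e^(−t/τ).
T(1380) = 16.809 + (9.5909)·e^(−1380/511.29) = 16.809 + (9.5909)·0.067270 = 17.454 °C.

17.5 °C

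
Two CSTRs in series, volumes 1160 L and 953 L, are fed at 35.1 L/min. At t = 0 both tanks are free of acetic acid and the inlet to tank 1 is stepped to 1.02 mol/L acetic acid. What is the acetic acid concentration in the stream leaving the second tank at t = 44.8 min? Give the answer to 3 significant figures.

0.448 mol/L

Each tank obeys Vᵢ dCᵢ/dt = Q(Cᵢ₋₁ − Cᵢ), so τᵢ = Vᵢ/Q.
τ₁ = 1160/35.1 = 33.048 min; τ₂ = 953/35.1 = 27.151 min.
Tank 1: C₁ = C_in(1 − e^(−t/τ₁)). Tank 2 (τ₁ ≠ τ₂): C₂ = C_in[1 − (τ₁ e^(−t/τ₁) − τ₂ e^(−t/τ₂))/(τ₁ − τ₂)].
At t = 44.8: e^(−t/τ₁) = 0.25780, e^(−t/τ₂) = 0.19204.
C₂ = 1.02·[1 − (33.048·0.25780 − 27.151·0.19204)/(5.8974)] = 1.02·0.43949 = 0.44828 mol/L.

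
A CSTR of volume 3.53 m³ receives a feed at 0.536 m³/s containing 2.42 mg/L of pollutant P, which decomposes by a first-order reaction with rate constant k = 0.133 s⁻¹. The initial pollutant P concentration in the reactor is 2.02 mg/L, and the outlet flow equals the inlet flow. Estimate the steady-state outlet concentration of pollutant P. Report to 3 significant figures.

1.29 mg/L

Accumulation = in − out − consumed: V dC/dt = Q C_in − Q C − k V C.
At steady state: 0 = Q C_in − (Q + kV) C_ss, so C_ss = Q C_in/(Q + kV).
C_ss = 0.536·2.42/(0.536 + 0.133·3.53) = 1.2971/1.0055 = 1.2900 mg/L.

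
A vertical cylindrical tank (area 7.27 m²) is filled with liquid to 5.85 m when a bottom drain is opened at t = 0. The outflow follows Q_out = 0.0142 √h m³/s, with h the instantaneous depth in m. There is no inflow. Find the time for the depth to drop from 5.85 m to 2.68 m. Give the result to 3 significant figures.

800 s

With no inflow, A dh/dt = −0.0142 √h.
Separate and integrate: 2(√h − √h₀) = −(0.0142/A) t.
t = 2A(√h₀ − √h)/0.0142 = 2·7.27·(√5.85 − √2.68)/0.0142
  = 14.540 × (2.4187 − 1.6371) / 0.0142 = 800.32 s.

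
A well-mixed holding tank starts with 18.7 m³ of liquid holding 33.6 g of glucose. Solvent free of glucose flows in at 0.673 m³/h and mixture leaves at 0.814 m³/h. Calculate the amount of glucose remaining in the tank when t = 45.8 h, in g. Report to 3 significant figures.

2.91 g

Let m(t) be the amount of glucose. Volume: V(t) = V₀ + (Q_in − Q_out) t = 18.7 − 0.14100 t; V(45.8) = 12.242 m³.
Species balance (pure solvent in): dm/dt = −Q_out · m/V(t).
dm/m = −Q_out dt/(V₀ − 0.14100 t); integrating gives ln(m/m₀) = −(Q_out/(Q_in−Q_out)) ln(V/V₀).
m = m₀ (V₀/V)^(Q_out/(Q_in−Q_out)) = 33.6 × (18.7/12.242)^(-5.7730) = 2.9121 g.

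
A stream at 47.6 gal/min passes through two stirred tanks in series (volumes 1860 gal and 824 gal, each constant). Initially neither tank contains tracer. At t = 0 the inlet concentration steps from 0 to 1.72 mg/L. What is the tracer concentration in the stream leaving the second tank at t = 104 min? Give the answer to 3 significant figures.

Species balance on tank i: dCᵢ/dt = (Cᵢ₋₁ − Cᵢ)/τᵢ with τᵢ = Vᵢ/Q.
τ₁ = 1860/47.6 = 39.076 min; τ₂ = 824/47.6 = 17.311 min.
Tank 1: C₁ = C_in(1 − e^(−t/τ₁)). Tank 2 (τ₁ ≠ τ₂): C₂ = C_in[1 − (τ₁ e^(−t/τ₁) − τ₂ e^(−t/τ₂))/(τ₁ − τ₂)].
At t = 104: e^(−t/τ₁) = 0.069843, e^(−t/τ₂) = 0.0024596.
C₂ = 1.72·[1 − (39.076·0.069843 − 17.311·0.0024596)/(21.765)] = 1.72·0.87656 = 1.5077 mg/L.

1.51 mg/L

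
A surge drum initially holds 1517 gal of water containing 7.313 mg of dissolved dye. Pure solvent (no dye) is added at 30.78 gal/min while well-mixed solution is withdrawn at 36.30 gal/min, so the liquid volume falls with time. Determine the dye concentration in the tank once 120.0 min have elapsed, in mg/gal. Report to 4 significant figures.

Let m(t) be the amount of dye. Volume: V(t) = V₀ + (Q_in − Q_out) t = 1517 − 5.52000 t; V(120.0) = 854.600 gal.
Species balance (pure solvent in): dm/dt = −Q_out · m/V(t).
dm/m = −Q_out dt/(V₀ − 5.52000 t); integrating gives ln(m/m₀) = −(Q_out/(Q_in−Q_out)) ln(V/V₀).
m = m₀ (V₀/V)^(Q_out/(Q_in−Q_out)) = 7.313 × (1517/854.600)^(-6.57609) = 0.167952 mg.
C = m/V = 0.167952/854.600 = 0.000196527 mg/gal.

0.0001965 mg/gal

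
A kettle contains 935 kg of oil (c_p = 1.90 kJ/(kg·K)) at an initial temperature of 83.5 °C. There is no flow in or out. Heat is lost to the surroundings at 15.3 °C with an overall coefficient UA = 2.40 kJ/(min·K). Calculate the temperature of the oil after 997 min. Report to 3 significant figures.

33.0 °C

Unsteady energy balance on the tank contents: M c_p dT/dt = −UA(T − T_amb).
dT/dt = (T_ss − T)/τ with T_ss = T_amb = 15.300 °C, τ = M c_p/UA = 935·1.90/2.40 = 740.21 min.
This is linear first-order; T(t) = T_ss + (T₀ − T_ss) e^(−t/τ).
T(997) = 15.300 + (68.200)·0.26004 = 33.035 °C.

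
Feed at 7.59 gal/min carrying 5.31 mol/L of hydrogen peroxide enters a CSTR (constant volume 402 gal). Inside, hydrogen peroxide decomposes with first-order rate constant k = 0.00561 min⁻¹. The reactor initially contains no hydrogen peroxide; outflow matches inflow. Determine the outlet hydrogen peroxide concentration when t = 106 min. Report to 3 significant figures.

V dC/dt = Q(C_in − C) − k V C.
dC/dt = (Q/V) C_in − (Q/V + k) C; effective rate a = Q/V + k = 0.018881 + 0.00561 = 0.024491 min⁻¹.
C_ss = Q C_in/(Q + kV) = 4.0937 mol/L; C(t) = C_ss + (C₀ − C_ss) e^(−a t).
C(106) = 4.0937 + (-4.0937)·e^(−0.024491·106) = 4.0937 + (-4.0937)·0.074571 = 3.7884 mol/L.

3.79 mol/L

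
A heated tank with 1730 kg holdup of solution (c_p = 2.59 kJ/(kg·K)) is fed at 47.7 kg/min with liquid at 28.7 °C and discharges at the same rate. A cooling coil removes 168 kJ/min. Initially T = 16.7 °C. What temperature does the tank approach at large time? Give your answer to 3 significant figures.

M c_p dT/dt = ṁ c_p (T_in − T) − Q̇.
At steady state dT/dt = 0 ⇒ T_ss = T_in − Q̇/(ṁ c_p) = 28.7 − 168/(47.7·2.59) = 27.340 °C.

27.3 °C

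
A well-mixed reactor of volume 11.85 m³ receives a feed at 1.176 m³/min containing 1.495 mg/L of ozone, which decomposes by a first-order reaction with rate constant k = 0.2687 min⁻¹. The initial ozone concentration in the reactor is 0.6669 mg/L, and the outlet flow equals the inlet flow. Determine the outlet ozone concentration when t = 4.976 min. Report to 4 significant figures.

Accumulation = in − out − consumed: V dC/dt = Q C_in − Q C − k V C.
This is linear with rate a = Q/V + k = 0.367941 min⁻¹.
C_ss = Q C_in/(Q + kV) = 0.403230 mg/L; C(t) = C_ss + (C₀ − C_ss) e^(−a t).
C(4.976) = 0.403230 + (0.263670)·e^(−0.367941·4.976) = 0.403230 + (0.263670)·0.160274 = 0.445489 mg/L.

0.4455 mg/L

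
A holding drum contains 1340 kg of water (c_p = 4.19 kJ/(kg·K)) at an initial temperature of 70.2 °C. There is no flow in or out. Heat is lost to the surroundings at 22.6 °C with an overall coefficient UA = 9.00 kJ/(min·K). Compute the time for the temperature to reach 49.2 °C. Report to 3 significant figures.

363 min

M c_p dT/dt = −UA(T − T_amb).
τ = M c_p/UA = 623.84 min; T_ss = T_amb = 22.600 °C.
T(t) = T_ss + (T₀ − T_ss)e^(−t/τ); set T = 49.2:
t = −τ ln[(T − T_ss)/(T₀ − T_ss)] = −623.84 · ln(0.55882) = 363.03 min.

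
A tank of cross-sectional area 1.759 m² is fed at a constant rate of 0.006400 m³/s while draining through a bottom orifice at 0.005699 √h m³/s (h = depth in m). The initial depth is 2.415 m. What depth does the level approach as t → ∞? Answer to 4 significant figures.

Accumulation of liquid (constant cross-section A): A dh/dt = Q_in − 0.005699 √h. At steady state dh/dt = 0:
Q_in = 0.005699 √h_ss ⇒ √h_ss = 0.006400/0.005699 = 1.12300.
h_ss = 1.12300² = 1.26114 m. (Since h₀ = 2.415 m > h_ss, the level will fall toward this value.)

1.261 m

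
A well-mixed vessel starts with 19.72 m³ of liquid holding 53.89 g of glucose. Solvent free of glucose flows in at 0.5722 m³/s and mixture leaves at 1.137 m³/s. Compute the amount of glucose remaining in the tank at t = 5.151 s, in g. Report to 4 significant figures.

39.08 g

Let m(t) be the amount of glucose. Volume: V(t) = V₀ + (Q_in − Q_out) t = 19.72 − 0.564800 t; V(5.151) = 16.8107 m³.
No glucose enters, so dm/dt = −Q_out · (m/V).
dm/m = −Q_out dt/(V₀ − 0.564800 t); integrating gives ln(m/m₀) = −(Q_out/(Q_in−Q_out)) ln(V/V₀).
m = m₀ (V₀/V)^(Q_out/(Q_in−Q_out)) = 53.89 × (19.72/16.8107)^(-2.01310) = 39.0804 g.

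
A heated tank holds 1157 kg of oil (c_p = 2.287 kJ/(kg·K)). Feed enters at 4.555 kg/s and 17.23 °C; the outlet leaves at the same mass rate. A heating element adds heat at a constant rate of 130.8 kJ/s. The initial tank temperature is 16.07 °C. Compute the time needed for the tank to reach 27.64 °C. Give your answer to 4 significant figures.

M c_p dT/dt = ṁ c_p (T_in − T) + Q̇.
τ = M/ṁ = 254.007 s; T_ss = T_in + Q̇/(ṁ c_p) = 29.7861 °C.
T(t) = T_ss + (T₀ − T_ss) e^(−t/τ). Set T = 27.64:
e^(−t/τ) = (27.64 − 29.7861)/(16.07 − 29.7861) = 0.156463
t = −254.007 · ln(0.156463) = 471.166 s.

471.2 s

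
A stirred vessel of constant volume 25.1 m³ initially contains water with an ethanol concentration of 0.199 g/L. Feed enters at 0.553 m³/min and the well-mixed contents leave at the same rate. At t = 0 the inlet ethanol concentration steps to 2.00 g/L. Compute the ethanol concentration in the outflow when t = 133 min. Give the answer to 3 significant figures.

Accumulation = in − out for the solute gives V dC/dt = Q(C_in − C).
So dC/dt = (C_in − C)/τ with τ = V/Q = 25.1/0.553 = 45.389 min.
Solution: C(t) = C_in + (C₀ − C_in) e^(−t/τ).
C(133) = 2.00 + (0.199 − 2.00)·e^(−133/45.389) = 2.00 + (-1.8010)·0.053384 = 1.9039 g/L.

1.90 g/L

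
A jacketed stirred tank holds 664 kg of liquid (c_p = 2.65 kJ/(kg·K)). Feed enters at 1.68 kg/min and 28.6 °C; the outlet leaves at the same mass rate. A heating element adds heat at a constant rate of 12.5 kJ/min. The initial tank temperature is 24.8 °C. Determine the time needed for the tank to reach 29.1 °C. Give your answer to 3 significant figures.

First-law balance (no shaft work): M c_p dT/dt = ṁ c_p (T_in − T) + 12.5.
τ = M/ṁ = 395.24 min; T_ss = T_in + Q̇/(ṁ c_p) = 31.408 °C.
T(t) = T_ss + (T₀ − T_ss) e^(−t/τ). Set T = 29.1:
e^(−t/τ) = (29.1 − 31.408)/(24.8 − 31.408) = 0.34925
t = −395.24 · ln(0.34925) = 415.78 min.

416 min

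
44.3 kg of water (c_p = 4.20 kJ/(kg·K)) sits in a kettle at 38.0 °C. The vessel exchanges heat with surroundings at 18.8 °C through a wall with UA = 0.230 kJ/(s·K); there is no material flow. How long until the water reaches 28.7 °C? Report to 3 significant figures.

Lumped-capacitance energy balance: M c_p dT/dt = UA(T_amb − T).
τ = M c_p/UA = 808.96 s; T_ss = T_amb = 18.800 °C.
T(t) = T_ss + (T₀ − T_ss)e^(−t/τ); set T = 28.7:
t = −τ ln[(T − T_ss)/(T₀ − T_ss)] = −808.96 · ln(0.51562) = 535.83 s.

536 s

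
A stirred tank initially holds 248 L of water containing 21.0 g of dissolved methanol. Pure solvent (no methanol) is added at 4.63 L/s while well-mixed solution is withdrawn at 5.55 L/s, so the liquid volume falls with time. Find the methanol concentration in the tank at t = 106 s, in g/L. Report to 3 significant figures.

0.00685 g/L

Total volume: dV/dt = Q_in − Q_out = -0.92000 L/s, so V(t) = 248 − 0.92000 t and V(106) = 150.48 L.
No methanol enters, so dm/dt = −Q_out · (m/V).
Separate: dm/m = −Q_out dt/V(t) ⇒ ln(m/m₀) = −(Q_out/(Q_in−Q_out)) ln(V/V₀).
m = m₀ (V₀/V)^(Q_out/(Q_in−Q_out)) = 21.0 × (248/150.48)^(-6.0326) = 1.0311 g.
C = m/V = 1.0311/150.48 = 0.0068522 g/L.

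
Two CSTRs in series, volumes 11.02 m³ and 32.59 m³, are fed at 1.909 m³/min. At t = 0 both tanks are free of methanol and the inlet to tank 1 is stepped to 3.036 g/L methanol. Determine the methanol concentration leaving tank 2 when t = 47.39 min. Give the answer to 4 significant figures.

2.751 g/L

Time constants: τᵢ = Vᵢ/Q for each well-mixed tank.
τ₁ = 11.02/1.909 = 5.77266 min; τ₂ = 32.59/1.909 = 17.0718 min.
Tank 1: C₁ = C_in(1 − e^(−t/τ₁)). Tank 2 (τ₁ ≠ τ₂): C₂ = C_in[1 − (τ₁ e^(−t/τ₁) − τ₂ e^(−t/τ₂))/(τ₁ − τ₂)].
At t = 47.39: e^(−t/τ₁) = 0.000272086, e^(−t/τ₂) = 0.0622916.
C₂ = 3.036·[1 − (5.77266·0.000272086 − 17.0718·0.0622916)/(-11.2991)] = 3.036·0.906023 = 2.75069 g/L.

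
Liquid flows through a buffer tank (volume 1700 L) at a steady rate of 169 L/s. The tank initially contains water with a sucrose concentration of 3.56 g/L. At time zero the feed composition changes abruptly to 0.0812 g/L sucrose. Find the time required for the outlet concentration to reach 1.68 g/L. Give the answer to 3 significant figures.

Species balance: V dC/dt = Q(C_in − C) ⇒ τ = V/Q = 10.059 s.
C(t) = C_in + (C₀ − C_in) e^(−t/τ). Set C = 1.68 and solve for t:
e^(−t/τ) = (C − C_in)/(C₀ − C_in) = (1.68 − 0.0812)/(3.56 − 0.0812) = 0.45958
t = −τ ln(…) = 10.059 × 0.77743 = 7.8203 s.

7.82 s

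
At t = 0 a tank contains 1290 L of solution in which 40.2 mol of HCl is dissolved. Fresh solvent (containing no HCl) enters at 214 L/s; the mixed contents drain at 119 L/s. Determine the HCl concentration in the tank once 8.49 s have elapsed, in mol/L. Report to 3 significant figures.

0.0104 mol/L

Let m(t) be the amount of HCl. Volume: V(t) = V₀ + (Q_in − Q_out) t = 1290 + 95.000 t; V(8.49) = 2096.6 L.
Solute balance: dm/dt = 0 − Q_out C = −Q_out m/V(t).
Separate: dm/m = −Q_out dt/V(t) ⇒ ln(m/m₀) = −(Q_out/(Q_in−Q_out)) ln(V/V₀).
m = m₀ (V₀/V)^(Q_out/(Q_in−Q_out)) = 40.2 × (1290/2096.6)^(1.2526) = 21.879 mol.
C = m/V = 21.879/2096.6 = 0.010436 mol/L.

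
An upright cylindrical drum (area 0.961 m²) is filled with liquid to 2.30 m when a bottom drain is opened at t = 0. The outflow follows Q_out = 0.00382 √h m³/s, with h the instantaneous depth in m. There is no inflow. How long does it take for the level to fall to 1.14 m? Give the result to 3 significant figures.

226 s

With no inflow, A dh/dt = −0.00382 √h.
This is separable: 2 d(√h)/dt = −0.00382/A, so √h = √h₀ − (0.00382/(2A)) t.
t = 2A(√h₀ − √h)/0.00382 = 2·0.961·(√2.30 − √1.14)/0.00382
  = 1.9220 × (1.5166 − 1.0677) / 0.00382 = 225.84 s.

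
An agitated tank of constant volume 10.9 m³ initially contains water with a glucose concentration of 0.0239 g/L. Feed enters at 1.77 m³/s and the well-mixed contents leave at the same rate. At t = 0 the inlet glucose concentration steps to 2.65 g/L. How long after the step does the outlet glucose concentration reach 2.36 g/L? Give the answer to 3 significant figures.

13.6 s

Unsteady species balance (constant V, well mixed): V dC/dt = Q(C_in − C), so τ = V/Q = 6.1582 s.
C(t) = C_in + (C₀ − C_in) e^(−t/τ). Set C = 2.36 and solve for t:
e^(−t/τ) = (C − C_in)/(C₀ − C_in) = (2.36 − 2.65)/(0.0239 − 2.65) = 0.11043
t = −τ ln(…) = 6.1582 × 2.2034 = 13.569 s.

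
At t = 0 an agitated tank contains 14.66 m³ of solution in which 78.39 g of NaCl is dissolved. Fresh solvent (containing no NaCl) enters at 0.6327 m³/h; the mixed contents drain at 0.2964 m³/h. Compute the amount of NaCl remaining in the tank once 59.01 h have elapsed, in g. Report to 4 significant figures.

36.87 g

Let m(t) be the amount of NaCl. Volume: V(t) = V₀ + (Q_in − Q_out) t = 14.66 + 0.336300 t; V(59.01) = 34.5051 m³.
No NaCl enters, so dm/dt = −Q_out · (m/V).
dm/m = −Q_out dt/(V₀ + 0.336300 t); integrating gives ln(m/m₀) = −(Q_out/(Q_in−Q_out)) ln(V/V₀).
m = m₀ (V₀/V)^(Q_out/(Q_in−Q_out)) = 78.39 × (14.66/34.5051)^(0.881356) = 36.8653 g.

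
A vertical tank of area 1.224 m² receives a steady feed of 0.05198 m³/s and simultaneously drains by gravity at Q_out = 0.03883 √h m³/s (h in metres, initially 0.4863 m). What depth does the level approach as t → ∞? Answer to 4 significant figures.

Level balance: A dh/dt = 0.05198 − 0.03883 √h. Setting dh/dt = 0:
Q_in = 0.03883 √h_ss ⇒ √h_ss = 0.05198/0.03883 = 1.33866.
h_ss = 1.33866² = 1.79200 m. (Since h₀ = 0.4863 m < h_ss, the level will rise toward this value.)

1.792 m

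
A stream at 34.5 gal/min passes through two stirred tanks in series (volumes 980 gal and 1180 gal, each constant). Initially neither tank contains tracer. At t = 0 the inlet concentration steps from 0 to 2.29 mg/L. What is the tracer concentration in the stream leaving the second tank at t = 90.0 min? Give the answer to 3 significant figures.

Time constants: τᵢ = Vᵢ/Q for each well-mixed tank.
τ₁ = 980/34.5 = 28.406 min; τ₂ = 1180/34.5 = 34.203 min.
Tank 1: C₁ = C_in(1 − e^(−t/τ₁)). Tank 2 (τ₁ ≠ τ₂): C₂ = C_in[1 − (τ₁ e^(−t/τ₁) − τ₂ e^(−t/τ₂))/(τ₁ − τ₂)].
At t = 90.0: e^(−t/τ₁) = 0.042072, e^(−t/τ₂) = 0.071981.
C₂ = 2.29·[1 − (28.406·0.042072 − 34.203·0.071981)/(-5.7971)] = 2.29·0.78147 = 1.7896 mg/L.

1.79 mg/L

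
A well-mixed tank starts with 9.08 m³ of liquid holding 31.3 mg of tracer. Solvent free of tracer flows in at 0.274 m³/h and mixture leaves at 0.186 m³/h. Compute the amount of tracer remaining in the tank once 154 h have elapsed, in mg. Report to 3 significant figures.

Let m(t) be the amount of tracer. Volume: V(t) = V₀ + (Q_in − Q_out) t = 9.08 + 0.088000 t; V(154) = 22.632 m³.
Species balance (pure solvent in): dm/dt = −Q_out · m/V(t).
Separate: dm/m = −Q_out dt/V(t) ⇒ ln(m/m₀) = −(Q_out/(Q_in−Q_out)) ln(V/V₀).
m = m₀ (V₀/V)^(Q_out/(Q_in−Q_out)) = 31.3 × (9.08/22.632)^(2.1136) = 4.5415 mg.

4.54 mg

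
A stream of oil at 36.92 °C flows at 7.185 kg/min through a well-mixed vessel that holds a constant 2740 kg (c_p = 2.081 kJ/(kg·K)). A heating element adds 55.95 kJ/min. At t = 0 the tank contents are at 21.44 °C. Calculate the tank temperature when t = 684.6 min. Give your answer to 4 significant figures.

M c_p dT/dt = ṁ c_p (T_in − T) + Q̇.
τ = M/ṁ = 381.350 min; T_ss = T_in + Q̇/(ṁ c_p) = 36.92 + 55.95/(7.185·2.081) = 40.6620 °C.
This is linear first-order; T(t) = T_ss + (T₀ − T_ss) e^(−t/τ).
T(684.6) = 40.6620 + (-19.2220)·e^(−684.6/381.350) = 40.6620 + (-19.2220)·0.166094 = 37.4693 °C.

37.47 °C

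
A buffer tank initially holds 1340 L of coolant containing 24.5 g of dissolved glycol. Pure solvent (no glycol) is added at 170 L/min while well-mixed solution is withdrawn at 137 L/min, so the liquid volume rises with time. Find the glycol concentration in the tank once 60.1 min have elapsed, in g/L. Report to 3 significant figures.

Total volume: dV/dt = Q_in − Q_out = 33.000 L/min, so V(t) = 1340 + 33.000 t and V(60.1) = 3323.3 L.
Solute balance: dm/dt = 0 − Q_out C = −Q_out m/V(t).
Separate: dm/m = −Q_out dt/V(t) ⇒ ln(m/m₀) = −(Q_out/(Q_in−Q_out)) ln(V/V₀).
m = m₀ (V₀/V)^(Q_out/(Q_in−Q_out)) = 24.5 × (1340/3323.3)^(4.1515) = 0.56434 g.
C = m/V = 0.56434/3323.3 = 0.00016981 g/L.

0.000170 g/L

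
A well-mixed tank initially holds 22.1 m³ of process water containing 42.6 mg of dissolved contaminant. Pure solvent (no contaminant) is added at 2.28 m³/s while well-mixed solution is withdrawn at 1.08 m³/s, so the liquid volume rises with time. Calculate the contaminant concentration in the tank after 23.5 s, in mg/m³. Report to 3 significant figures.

Total volume: dV/dt = Q_in − Q_out = 1.2000 m³/s, so V(t) = 22.1 + 1.2000 t and V(23.5) = 50.300 m³.
Solute balance: dm/dt = 0 − Q_out C = −Q_out m/V(t).
dm/m = −Q_out dt/(V₀ + 1.2000 t); integrating gives ln(m/m₀) = −(Q_out/(Q_in−Q_out)) ln(V/V₀).
m = m₀ (V₀/V)^(Q_out/(Q_in−Q_out)) = 42.6 × (22.1/50.300)^(0.90000) = 20.321 mg.
C = m/V = 20.321/50.300 = 0.40400 mg/m³.

0.404 mg/m³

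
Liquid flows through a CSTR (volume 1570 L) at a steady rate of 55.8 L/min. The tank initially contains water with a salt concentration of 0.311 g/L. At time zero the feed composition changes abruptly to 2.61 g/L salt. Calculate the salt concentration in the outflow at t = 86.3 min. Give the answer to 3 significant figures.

2.50 g/L

Unsteady species balance (constant V, well mixed): V dC/dt = Q(C_in − C).
Time constant τ = V/Q = 1570/55.8 = 28.136 min.
Solution: C(t) = C_in + (C₀ − C_in) e^(−t/τ).
C(86.3) = 2.61 + (0.311 − 2.61)·e^(−86.3/28.136) = 2.61 + (-2.2990)·0.046550 = 2.5030 g/L.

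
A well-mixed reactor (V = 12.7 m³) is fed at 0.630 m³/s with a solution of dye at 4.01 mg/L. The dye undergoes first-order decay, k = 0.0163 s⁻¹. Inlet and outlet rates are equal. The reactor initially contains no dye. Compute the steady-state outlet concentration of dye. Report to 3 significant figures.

3.02 mg/L

V dC/dt = Q(C_in − C) − k V C.
At steady state: 0 = Q C_in − (Q + kV) C_ss, so C_ss = Q C_in/(Q + kV).
C_ss = 0.630·4.01/(0.630 + 0.0163·12.7) = 2.5263/0.83701 = 3.0182 mg/L.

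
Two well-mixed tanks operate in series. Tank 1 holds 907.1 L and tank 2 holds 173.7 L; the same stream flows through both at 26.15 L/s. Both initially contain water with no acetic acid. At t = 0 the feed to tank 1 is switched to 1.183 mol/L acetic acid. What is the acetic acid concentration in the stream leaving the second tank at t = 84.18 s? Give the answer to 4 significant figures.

Species balance on tank i: dCᵢ/dt = (Cᵢ₋₁ − Cᵢ)/τᵢ with τᵢ = Vᵢ/Q.
τ₁ = 907.1/26.15 = 34.6883 s; τ₂ = 173.7/26.15 = 6.64245 s.
Solving the cascade with C₁(0)=C₂(0)=0 gives C₂(t) = C_in[1 − (τ₁ e^(−t/τ₁) − τ₂ e^(−t/τ₂))/(τ₁ − τ₂)].
At t = 84.18: e^(−t/τ₁) = 0.0883232, e^(−t/τ₂) = 3.13450e-06.
C₂ = 1.183·[1 − (34.6883·0.0883232 − 6.64245·3.13450e-06)/(28.0459)] = 1.183·0.890759 = 1.05377 mol/L.

1.054 mol/L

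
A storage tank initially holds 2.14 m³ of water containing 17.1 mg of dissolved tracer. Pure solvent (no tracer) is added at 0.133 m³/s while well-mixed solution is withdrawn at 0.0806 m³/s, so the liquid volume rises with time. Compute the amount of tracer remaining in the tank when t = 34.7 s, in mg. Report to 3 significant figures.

Let m(t) be the amount of tracer. Volume: V(t) = V₀ + (Q_in − Q_out) t = 2.14 + 0.052400 t; V(34.7) = 3.9583 m³.
No tracer enters, so dm/dt = −Q_out · (m/V).
dm/m = −Q_out dt/(V₀ + 0.052400 t); integrating gives ln(m/m₀) = −(Q_out/(Q_in−Q_out)) ln(V/V₀).
m = m₀ (V₀/V)^(Q_out/(Q_in−Q_out)) = 17.1 × (2.14/3.9583)^(1.5382) = 6.6399 mg.

6.64 mg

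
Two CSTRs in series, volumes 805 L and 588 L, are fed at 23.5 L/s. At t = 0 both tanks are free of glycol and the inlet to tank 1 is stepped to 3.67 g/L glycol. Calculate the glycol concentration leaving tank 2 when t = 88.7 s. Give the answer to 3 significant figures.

Time constants: τᵢ = Vᵢ/Q for each well-mixed tank.
τ₁ = 805/23.5 = 34.255 s; τ₂ = 588/23.5 = 25.021 s.
Solving the cascade with C₁(0)=C₂(0)=0 gives C₂(t) = C_in[1 − (τ₁ e^(−t/τ₁) − τ₂ e^(−t/τ₂))/(τ₁ − τ₂)].
At t = 88.7: e^(−t/τ₁) = 0.075067, e^(−t/τ₂) = 0.028869.
C₂ = 3.67·[1 − (34.255·0.075067 − 25.021·0.028869)/(9.2340)] = 3.67·0.79975 = 2.9351 g/L.

2.94 g/L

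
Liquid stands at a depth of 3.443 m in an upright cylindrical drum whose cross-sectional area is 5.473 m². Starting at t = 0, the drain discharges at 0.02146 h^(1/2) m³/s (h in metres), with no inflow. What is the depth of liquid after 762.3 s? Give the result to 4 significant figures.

Volume balance on the tank: A dh/dt = −0.02146 √h.
Separate and integrate: 2(√h − √h₀) = −(0.02146/A) t.
√h = √3.443 − 0.02146·762.3/(2·5.473) = 1.85553 − 1.49451 = 0.361018.
h = 0.361018² = 0.130334 m.

0.1303 m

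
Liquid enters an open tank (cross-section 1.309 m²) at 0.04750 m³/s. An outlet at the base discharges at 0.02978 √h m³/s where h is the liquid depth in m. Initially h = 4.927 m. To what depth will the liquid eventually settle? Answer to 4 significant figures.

2.544 m

A dh/dt = Q_in − 0.02978 √h. Steady state requires inflow = outflow:
Q_in = 0.02978 √h_ss ⇒ √h_ss = 0.04750/0.02978 = 1.59503.
h_ss = 1.59503² = 2.54412 m. (Since h₀ = 4.927 m > h_ss, the level will fall toward this value.)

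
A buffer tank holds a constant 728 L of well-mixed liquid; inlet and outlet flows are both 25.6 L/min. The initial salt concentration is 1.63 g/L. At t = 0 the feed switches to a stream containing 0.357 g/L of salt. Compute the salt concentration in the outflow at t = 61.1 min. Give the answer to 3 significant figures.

Accumulation = in − out for the solute gives V dC/dt = Q(C_in − C).
Time constant τ = V/Q = 728/25.6 = 28.438 min.
Solution: C(t) = C_in + (C₀ − C_in) e^(−t/τ).
C(61.1) = 0.357 + (1.63 − 0.357)·e^(−61.1/28.438) = 0.357 + (1.2730)·0.11665 = 0.50550 g/L.

0.505 g/L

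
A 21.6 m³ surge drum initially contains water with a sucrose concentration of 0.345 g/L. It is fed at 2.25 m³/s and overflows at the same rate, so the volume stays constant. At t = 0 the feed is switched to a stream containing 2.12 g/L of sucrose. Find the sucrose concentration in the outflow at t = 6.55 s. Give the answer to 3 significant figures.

Species balance on the tank: V dC/dt = Q(C_in − C).
Rewrite as dC/dt + C/τ = C_in/τ, τ = V/Q = 9.6000 s.
C approaches C_in exponentially: C(t) = C_in + (C₀ − C_in) e^(−t/τ).
C(6.55) = 2.12 + (0.345 − 2.12)·e^(−6.55/9.6000) = 2.12 + (-1.7750)·0.50546 = 1.2228 g/L.

1.22 g/L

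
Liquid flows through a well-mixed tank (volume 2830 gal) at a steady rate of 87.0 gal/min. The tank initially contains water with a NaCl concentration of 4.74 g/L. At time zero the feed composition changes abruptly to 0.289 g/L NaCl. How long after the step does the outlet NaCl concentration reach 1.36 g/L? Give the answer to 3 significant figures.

46.3 min

Species balance: V dC/dt = Q(C_in − C) ⇒ τ = V/Q = 32.529 min.
C(t) = C_in + (C₀ − C_in) e^(−t/τ). Set C = 1.36 and solve for t:
e^(−t/τ) = (C − C_in)/(C₀ − C_in) = (1.36 − 0.289)/(4.74 − 0.289) = 0.24062
t = −τ ln(…) = 32.529 × 1.4245 = 46.338 min.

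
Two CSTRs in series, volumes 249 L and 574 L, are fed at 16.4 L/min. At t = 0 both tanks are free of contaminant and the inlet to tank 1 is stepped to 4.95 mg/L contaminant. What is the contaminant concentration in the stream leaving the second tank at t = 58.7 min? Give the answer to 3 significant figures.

Each tank obeys Vᵢ dCᵢ/dt = Q(Cᵢ₋₁ − Cᵢ), so τᵢ = Vᵢ/Q.
τ₁ = 249/16.4 = 15.183 min; τ₂ = 574/16.4 = 35.000 min.
Solving the cascade with C₁(0)=C₂(0)=0 gives C₂(t) = C_in[1 − (τ₁ e^(−t/τ₁) − τ₂ e^(−t/τ₂))/(τ₁ − τ₂)].
At t = 58.7: e^(−t/τ₁) = 0.020938, e^(−t/τ₂) = 0.18691.
C₂ = 4.95·[1 − (15.183·0.020938 − 35.000·0.18691)/(-19.817)] = 4.95·0.68593 = 3.3954 mg/L.

3.40 mg/L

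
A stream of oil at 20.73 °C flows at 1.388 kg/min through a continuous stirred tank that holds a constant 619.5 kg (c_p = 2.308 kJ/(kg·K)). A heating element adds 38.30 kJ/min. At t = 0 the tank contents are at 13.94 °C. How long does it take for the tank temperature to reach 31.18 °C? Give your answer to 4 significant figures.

1126 min

Unsteady energy balance on the tank contents: M c_p dT/dt = ṁ c_p (T_in − T) + 38.30.
τ = M/ṁ = 446.326 min; T_ss = T_in + Q̇/(ṁ c_p) = 32.6857 °C.
T(t) = T_ss + (T₀ − T_ss) e^(−t/τ). Set T = 31.18:
e^(−t/τ) = (31.18 − 32.6857)/(13.94 − 32.6857) = 0.0803204
t = −446.326 · ln(0.0803204) = 1125.51 min.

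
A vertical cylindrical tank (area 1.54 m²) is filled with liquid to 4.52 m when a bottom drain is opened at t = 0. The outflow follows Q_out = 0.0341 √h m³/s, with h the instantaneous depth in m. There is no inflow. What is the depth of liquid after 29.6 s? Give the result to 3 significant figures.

With no inflow, A dh/dt = −0.0341 √h.
Separate and integrate: 2(√h − √h₀) = −(0.0341/A) t.
√h = √4.52 − 0.0341·29.6/(2·1.54) = 2.1260 − 0.32771 = 1.7983.
h = 1.7983² = 3.2339 m.

3.23 m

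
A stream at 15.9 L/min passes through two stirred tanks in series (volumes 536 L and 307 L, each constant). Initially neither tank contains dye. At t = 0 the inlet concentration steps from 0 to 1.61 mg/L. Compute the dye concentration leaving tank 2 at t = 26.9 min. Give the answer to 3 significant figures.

Species balance on tank i: dCᵢ/dt = (Cᵢ₋₁ − Cᵢ)/τᵢ with τᵢ = Vᵢ/Q.
τ₁ = 536/15.9 = 33.711 min; τ₂ = 307/15.9 = 19.308 min.
Solving the cascade with C₁(0)=C₂(0)=0 gives C₂(t) = C_in[1 − (τ₁ e^(−t/τ₁) − τ₂ e^(−t/τ₂))/(τ₁ − τ₂)].
At t = 26.9: e^(−t/τ₁) = 0.45024, e^(−t/τ₂) = 0.24828.
C₂ = 1.61·[1 − (33.711·0.45024 − 19.308·0.24828)/(14.403)] = 1.61·0.27900 = 0.44920 mg/L.

0.449 mg/L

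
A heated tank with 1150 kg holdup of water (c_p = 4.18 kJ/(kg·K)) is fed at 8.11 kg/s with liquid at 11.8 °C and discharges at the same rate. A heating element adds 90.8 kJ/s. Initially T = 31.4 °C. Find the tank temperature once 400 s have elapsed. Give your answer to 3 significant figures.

M c_p dT/dt = ṁ c_p (T_in − T) + Q̇.
Rearrange: dT/dt = (T_ss − T)/τ with τ = M/ṁ = 141.80 s and T_ss = T_in + Q̇/(ṁ c_p) = 14.478 °C.
T approaches T_ss exponentially: T(t) = T_ss + (T₀ − T_ss) e^(−t/τ).
T(400) = 14.478 + (16.922)·e^(−400/141.80) = 14.478 + (16.922)·0.059554 = 15.486 °C.

15.5 °C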